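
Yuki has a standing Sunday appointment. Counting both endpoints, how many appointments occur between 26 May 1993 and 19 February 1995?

91 Sundays

26 May 1993 is a Wednesday.
From 26 May 1993 to 19 February 1995 is 635 days inclusive.
635 = 7 × 90 + 5, so there are 90 full weeks plus 5 extra days.
Each full week contributes one Sunday: 90 so far.
The 5 extra days are Wednesday, Thursday, Friday, Saturday, Sunday — 1 of them qualifies.
Total: 90 + 1 = 91.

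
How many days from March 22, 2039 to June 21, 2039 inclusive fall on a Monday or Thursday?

26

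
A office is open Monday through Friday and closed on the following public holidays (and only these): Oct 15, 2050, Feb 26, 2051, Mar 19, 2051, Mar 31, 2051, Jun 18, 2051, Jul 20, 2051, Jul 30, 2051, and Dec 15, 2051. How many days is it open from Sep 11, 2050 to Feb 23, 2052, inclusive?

377

Sep 11, 2050 is a Sunday.
The range spans 531 days (inclusive of both endpoints).
531 = 7 × 75 + 6, so there are 75 full weeks plus 6 extra days.
Each full week contributes 5 weekdays (Mon–Fri): 75 × 5 = 375.
The 6 extra days are Sun, Mon, Tue, Wed, Thu, Fri — 5 of them qualify.
Total: 375 + 5 = 380.
Holidays: Oct 15, 2050 (Sat); Feb 26, 2051 (Sun); Mar 19, 2051 (Sun); Mar 31, 2051 (Fri); Jun 18, 2051 (Sun); Jul 20, 2051 (Thu); Jul 30, 2051 (Sun); Dec 15, 2051 (Fri).
3 of the 8 holidays fall on weekdays; the rest are weekends and were already excluded.
Business days: 380 − 3 = 377.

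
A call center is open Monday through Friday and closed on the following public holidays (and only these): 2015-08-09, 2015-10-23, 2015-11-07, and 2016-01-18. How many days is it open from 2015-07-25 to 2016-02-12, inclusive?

2015-07-25 is a Saturday.
From 2015-07-25 to 2016-02-12 is 203 days inclusive.
203 = 7 × 29, so the span is exactly 29 full weeks.
Each full week contributes 5 weekdays (Mon–Fri): 29 × 5 = 145.
Total: 145.
Holidays: 2015-08-09 (Sun); 2015-10-23 (Fri); 2015-11-07 (Sat); 2016-01-18 (Mon).
2 of the 4 holidays fall on weekdays; the rest are weekends and were already excluded.
Business days: 145 − 2 = 143.

143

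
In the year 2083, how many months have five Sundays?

A month has five Sundays exactly when Sunday falls within its first (length − 28) days.
Jan: 31 days, starts Fri → 5 of Fri, Sat, Sun ✓
Feb: 28 days, starts Mon → 5 of (none)
Mar: 31 days, starts Mon → 5 of Mon, Tue, Wed
Apr: 30 days, starts Thu → 5 of Thu, Fri
May: 31 days, starts Sat → 5 of Sat, Sun, Mon ✓
Jun: 30 days, starts Tue → 5 of Tue, Wed
Jul: 31 days, starts Thu → 5 of Thu, Fri, Sat
Aug: 31 days, starts Sun → 5 of Sun, Mon, Tue ✓
Sep: 30 days, starts Wed → 5 of Wed, Thu
Oct: 31 days, starts Fri → 5 of Fri, Sat, Sun ✓
Nov: 30 days, starts Mon → 5 of Mon, Tue
Dec: 31 days, starts Wed → 5 of Wed, Thu, Fri
Months with five Sundays: Jan, May, Aug, Oct.

4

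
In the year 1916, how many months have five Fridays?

A month has five Fridays exactly when Friday falls within its first (length − 28) days.
Jan: 31 days, starts Sat → 5 of Sat, Sun, Mon
Feb: 29 days, starts Tue → 5 of Tue
Mar: 31 days, starts Wed → 5 of Wed, Thu, Fri ✓
Apr: 30 days, starts Sat → 5 of Sat, Sun
May: 31 days, starts Mon → 5 of Mon, Tue, Wed
Jun: 30 days, starts Thu → 5 of Thu, Fri ✓
Jul: 31 days, starts Sat → 5 of Sat, Sun, Mon
Aug: 31 days, starts Tue → 5 of Tue, Wed, Thu
Sep: 30 days, starts Fri → 5 of Fri, Sat ✓
Oct: 31 days, starts Sun → 5 of Sun, Mon, Tue
Nov: 30 days, starts Wed → 5 of Wed, Thu
Dec: 31 days, starts Fri → 5 of Fri, Sat, Sun ✓
Months with five Fridays: Mar, Jun, Sep, Dec.

4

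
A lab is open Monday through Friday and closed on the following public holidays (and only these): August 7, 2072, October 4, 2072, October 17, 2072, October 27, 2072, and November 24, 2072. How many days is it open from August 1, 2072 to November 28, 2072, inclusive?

August 1, 2072 is a Monday.
From August 1, 2072 to November 28, 2072 is 120 days inclusive.
120 = 7 × 17 + 1, so there are 17 full weeks plus 1 extra day.
Each full week contributes 5 weekdays (Mon–Fri): 17 × 5 = 85.
The 1 extra day is Mon — 1 of them qualifies.
Total: 85 + 1 = 86.
Holidays: August 7, 2072 (Sun); October 4, 2072 (Tue); October 17, 2072 (Mon); October 27, 2072 (Thu); November 24, 2072 (Thu).
4 of the 5 holidays fall on weekdays; the rest are weekends and were already excluded.
Business days: 86 − 4 = 82.

82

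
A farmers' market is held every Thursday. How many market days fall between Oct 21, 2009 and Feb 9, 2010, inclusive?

16

Oct 21, 2009 is a Wednesday.
The range spans 112 days (inclusive of both endpoints).
112 = 7 × 16, so the span is exactly 16 full weeks.
Each full week contributes one Thursday: 16 so far.
Total: 16.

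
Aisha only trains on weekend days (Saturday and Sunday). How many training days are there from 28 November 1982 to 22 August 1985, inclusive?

28 November 1982 is a Sunday.
From 28 November 1982 to 22 August 1985 is 999 days inclusive.
999 = 7 × 142 + 5, so there are 142 full weeks plus 5 extra days.
Each full week contributes 2 weekend days (Sat, Sun): 142 × 2 = 284.
The 5 extra days are Sun, Mon, Tue, Wed, Thu — 1 of them qualifies.
Total: 284 + 1 = 285.

285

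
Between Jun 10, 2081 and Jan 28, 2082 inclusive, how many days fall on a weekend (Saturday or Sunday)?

66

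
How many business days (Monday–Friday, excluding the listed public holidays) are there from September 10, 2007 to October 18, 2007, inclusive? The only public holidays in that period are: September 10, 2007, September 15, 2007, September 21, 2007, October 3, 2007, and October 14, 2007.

26

September 10, 2007 is a Monday.
The range spans 39 days (inclusive of both endpoints).
39 = 7 × 5 + 4, so there are 5 full weeks plus 4 extra days.
Each full week contributes 5 weekdays (Mon–Fri): 5 × 5 = 25.
The 4 extra days are Monday, Tuesday, Wednesday, Thursday — 4 of them qualify.
Total: 25 + 4 = 29.
Holidays: September 10, 2007 (Mon); September 15, 2007 (Sat); September 21, 2007 (Fri); October 3, 2007 (Wed); October 14, 2007 (Sun).
3 of the 5 holidays fall on weekdays; the rest are weekends and were already excluded.
Business days: 29 − 3 = 26.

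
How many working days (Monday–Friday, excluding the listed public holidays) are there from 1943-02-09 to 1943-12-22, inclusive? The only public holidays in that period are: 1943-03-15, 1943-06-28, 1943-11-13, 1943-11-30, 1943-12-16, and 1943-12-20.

222

1943-02-09 is a Tuesday.
From 1943-02-09 to 1943-12-22 is 317 days inclusive.
317 = 7 × 45 + 2, so there are 45 full weeks plus 2 extra days.
Each full week contributes 5 weekdays (Mon–Fri): 45 × 5 = 225.
The 2 extra days are Tuesday, Wednesday — 2 of them qualify.
Total: 225 + 2 = 227.
Holidays: 1943-03-15 (Mon); 1943-06-28 (Mon); 1943-11-13 (Sat); 1943-11-30 (Tue); 1943-12-16 (Thu); 1943-12-20 (Mon).
5 of the 6 holidays fall on weekdays; the rest are weekends and were already excluded.
Business days: 227 − 5 = 222.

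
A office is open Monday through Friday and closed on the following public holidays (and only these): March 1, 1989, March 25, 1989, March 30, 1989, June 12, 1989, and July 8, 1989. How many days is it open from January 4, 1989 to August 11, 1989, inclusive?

155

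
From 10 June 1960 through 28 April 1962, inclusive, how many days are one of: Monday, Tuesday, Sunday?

294

10 June 1960 is a Friday.
That's 688 days from start to end, counting both.
688 = 7 × 98 + 2, so there are 98 full weeks plus 2 extra days.
Each full week contributes 3 days from the set (Mon, Tue, Sun): 98 × 3 = 294.
The 2 extra days are Fri, Sat — none qualify.
Total: 294 + 0 = 294.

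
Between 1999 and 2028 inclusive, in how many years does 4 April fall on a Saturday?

Day of week of April 4 in each year:
1999: Sun, 2000: Tue, 2001: Wed, 2002: Thu, 2003: Fri, 2004: Sun, 2005: Mon, 2006: Tue, 2007: Wed, 2008: Fri, 2009: Sat ✓, 2010: Sun, 2011: Mon, 2012: Wed, 2013: Thu, 2014: Fri, 2015: Sat ✓, 2016: Mon, 2017: Tue, 2018: Wed, 2019: Thu, 2020: Sat ✓, 2021: Sun, 2022: Mon, 2023: Tue, 2024: Thu, 2025: Fri, 2026: Sat ✓, 2027: Sun, 2028: Tue
Saturdays: 2009, 2015, 2020, 2026.

4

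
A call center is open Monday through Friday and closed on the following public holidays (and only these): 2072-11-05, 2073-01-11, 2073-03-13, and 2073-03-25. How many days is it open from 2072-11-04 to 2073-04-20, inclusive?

118

2072-11-04 is a Friday.
The range spans 168 days (inclusive of both endpoints).
168 = 7 × 24, so the span is exactly 24 full weeks.
Each full week contributes 5 weekdays (Mon–Fri): 24 × 5 = 120.
Holidays: 2072-11-05 (Sat); 2073-01-11 (Wed); 2073-03-13 (Mon); 2073-03-25 (Sat).
2 of the 4 holidays fall on weekdays; the rest are weekends and were already excluded.
Business days: 120 − 2 = 118.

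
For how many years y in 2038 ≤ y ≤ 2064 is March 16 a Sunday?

Day of week of March 16 in each year:
2038: Tue, 2039: Wed, 2040: Fri, 2041: Sat, 2042: Sun ✓, 2043: Mon, 2044: Wed, 2045: Thu, 2046: Fri, 2047: Sat, 2048: Mon, 2049: Tue, 2050: Wed, 2051: Thu, 2052: Sat, 2053: Sun ✓, 2054: Mon, 2055: Tue, 2056: Thu, 2057: Fri, 2058: Sat, 2059: Sun ✓, 2060: Tue, 2061: Wed, 2062: Thu, 2063: Fri, 2064: Sun ✓
Sundays: 2042, 2053, 2059, 2064.

4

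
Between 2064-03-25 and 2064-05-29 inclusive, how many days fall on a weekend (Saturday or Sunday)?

18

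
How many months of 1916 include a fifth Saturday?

5

A month has five Saturdays exactly when Saturday falls within its first (length − 28) days.
Jan: 31 days, starts Sat → 5 of Sat, Sun, Mon ✓
Feb: 29 days, starts Tue → 5 of Tue
Mar: 31 days, starts Wed → 5 of Wed, Thu, Fri
Apr: 30 days, starts Sat → 5 of Sat, Sun ✓
May: 31 days, starts Mon → 5 of Mon, Tue, Wed
Jun: 30 days, starts Thu → 5 of Thu, Fri
Jul: 31 days, starts Sat → 5 of Sat, Sun, Mon ✓
Aug: 31 days, starts Tue → 5 of Tue, Wed, Thu
Sep: 30 days, starts Fri → 5 of Fri, Sat ✓
Oct: 31 days, starts Sun → 5 of Sun, Mon, Tue
Nov: 30 days, starts Wed → 5 of Wed, Thu
Dec: 31 days, starts Fri → 5 of Fri, Sat, Sun ✓
Months with five Saturdays: Jan, Apr, Jul, Sep, Dec.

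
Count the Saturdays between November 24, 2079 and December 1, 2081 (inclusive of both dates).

106 Saturdays

November 24, 2079 is a Friday.
The range spans 739 days (inclusive of both endpoints).
739 = 7 × 105 + 4, so there are 105 full weeks plus 4 extra days.
Each full week contributes one Saturday: 105 so far.
The 4 extra days are Friday, Saturday, Sunday, Monday — 1 of them qualifies.
Total: 105 + 1 = 106.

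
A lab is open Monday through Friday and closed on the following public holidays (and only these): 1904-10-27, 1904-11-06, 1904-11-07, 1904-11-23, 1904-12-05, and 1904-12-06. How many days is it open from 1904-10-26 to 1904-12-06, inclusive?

25

1904-10-26 is a Wednesday.
From 1904-10-26 to 1904-12-06 is 42 days inclusive.
42 = 7 × 6, so the span is exactly 6 full weeks.
Each full week contributes 5 weekdays (Mon–Fri): 6 × 5 = 30.
Total: 30.
Holidays: 1904-10-27 (Thu); 1904-11-06 (Sun); 1904-11-07 (Mon); 1904-11-23 (Wed); 1904-12-05 (Mon); 1904-12-06 (Tue).
5 of the 6 holidays fall on weekdays; the rest are weekends and were already excluded.
Business days: 30 − 5 = 25.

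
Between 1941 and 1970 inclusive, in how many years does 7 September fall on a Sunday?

5

Day of week of September 7 in each year:
1941: Sun ✓, 1942: Mon, 1943: Tue, 1944: Thu, 1945: Fri, 1946: Sat, 1947: Sun ✓, 1948: Tue, 1949: Wed, 1950: Thu, 1951: Fri, 1952: Sun ✓, 1953: Mon, 1954: Tue, 1955: Wed, 1956: Fri, 1957: Sat, 1958: Sun ✓, 1959: Mon, 1960: Wed, 1961: Thu, 1962: Fri, 1963: Sat, 1964: Mon, 1965: Tue, 1966: Wed, 1967: Thu, 1968: Sat, 1969: Sun ✓, 1970: Mon
Sundays: 1941, 1947, 1952, 1958, 1969.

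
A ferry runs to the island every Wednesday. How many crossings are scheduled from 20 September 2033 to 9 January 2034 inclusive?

20 September 2033 is a Tuesday.
The range spans 112 days (inclusive of both endpoints).
112 = 7 × 16, so the span is exactly 16 full weeks.
Each full week contributes one Wednesday: 16 so far.
Total: 16.

16 Wednesdays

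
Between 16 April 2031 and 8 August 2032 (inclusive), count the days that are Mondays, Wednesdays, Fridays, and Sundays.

275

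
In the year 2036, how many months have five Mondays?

A month has five Mondays exactly when Monday falls within its first (length − 28) days.
Jan: 31 days, starts Tue → 5 of Tue, Wed, Thu
Feb: 29 days, starts Fri → 5 of Fri
Mar: 31 days, starts Sat → 5 of Sat, Sun, Mon ✓
Apr: 30 days, starts Tue → 5 of Tue, Wed
May: 31 days, starts Thu → 5 of Thu, Fri, Sat
Jun: 30 days, starts Sun → 5 of Sun, Mon ✓
Jul: 31 days, starts Tue → 5 of Tue, Wed, Thu
Aug: 31 days, starts Fri → 5 of Fri, Sat, Sun
Sep: 30 days, starts Mon → 5 of Mon, Tue ✓
Oct: 31 days, starts Wed → 5 of Wed, Thu, Fri
Nov: 30 days, starts Sat → 5 of Sat, Sun
Dec: 31 days, starts Mon → 5 of Mon, Tue, Wed ✓
Months with five Mondays: Mar, Jun, Sep, Dec.

4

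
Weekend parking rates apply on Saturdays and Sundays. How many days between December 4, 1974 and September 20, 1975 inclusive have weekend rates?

83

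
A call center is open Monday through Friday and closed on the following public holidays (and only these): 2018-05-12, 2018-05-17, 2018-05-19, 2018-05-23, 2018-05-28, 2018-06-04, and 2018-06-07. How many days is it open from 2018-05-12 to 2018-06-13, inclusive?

2018-05-12 is a Saturday.
That's 33 days from start to end, counting both.
33 = 7 × 4 + 5, so there are 4 full weeks plus 5 extra days.
Each full week contributes 5 weekdays (Mon–Fri): 4 × 5 = 20.
The 5 extra days are Sat, Sun, Mon, Tue, Wed — 3 of them qualify.
Total: 20 + 3 = 23.
Holidays: 2018-05-12 (Sat); 2018-05-17 (Thu); 2018-05-19 (Sat); 2018-05-23 (Wed); 2018-05-28 (Mon); 2018-06-04 (Mon); 2018-06-07 (Thu).
5 of the 7 holidays fall on weekdays; the rest are weekends and were already excluded.
Business days: 23 − 5 = 18.

18 business days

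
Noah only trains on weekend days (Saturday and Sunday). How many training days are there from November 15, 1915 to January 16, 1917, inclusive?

122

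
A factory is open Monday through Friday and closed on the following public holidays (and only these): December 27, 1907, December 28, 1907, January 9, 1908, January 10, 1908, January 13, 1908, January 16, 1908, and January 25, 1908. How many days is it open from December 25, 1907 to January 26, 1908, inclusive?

December 25, 1907 is a Wednesday.
That's 33 days from start to end, counting both.
33 = 7 × 4 + 5, so there are 4 full weeks plus 5 extra days.
Each full week contributes 5 weekdays (Mon–Fri): 4 × 5 = 20.
The 5 extra days are Wednesday, Thursday, Friday, Saturday, Sunday — 3 of them qualify.
Total: 20 + 3 = 23.
Holidays: December 27, 1907 (Fri); December 28, 1907 (Sat); January 9, 1908 (Thu); January 10, 1908 (Fri); January 13, 1908 (Mon); January 16, 1908 (Thu); January 25, 1908 (Sat).
5 of the 7 holidays fall on weekdays; the rest are weekends and were already excluded.
Business days: 23 − 5 = 18.

18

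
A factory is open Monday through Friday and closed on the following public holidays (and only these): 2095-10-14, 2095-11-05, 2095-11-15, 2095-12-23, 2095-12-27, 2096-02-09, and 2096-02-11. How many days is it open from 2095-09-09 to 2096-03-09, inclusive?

126

2095-09-09 is a Friday.
That's 183 days from start to end, counting both.
183 = 7 × 26 + 1, so there are 26 full weeks plus 1 extra day.
Each full week contributes 5 weekdays (Mon–Fri): 26 × 5 = 130.
The 1 extra day is Fri — 1 of them qualifies.
Total: 130 + 1 = 131.
Holidays: 2095-10-14 (Fri); 2095-11-05 (Sat); 2095-11-15 (Tue); 2095-12-23 (Fri); 2095-12-27 (Tue); 2096-02-09 (Thu); 2096-02-11 (Sat).
5 of the 7 holidays fall on weekdays; the rest are weekends and were already excluded.
Business days: 131 − 5 = 126.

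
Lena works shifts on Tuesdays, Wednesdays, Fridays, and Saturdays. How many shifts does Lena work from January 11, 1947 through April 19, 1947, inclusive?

January 11, 1947 is a Saturday.
The range spans 99 days (inclusive of both endpoints).
99 = 7 × 14 + 1, so there are 14 full weeks plus 1 extra day.
Each full week contributes 4 days from the set (Tue, Wed, Fri, Sat): 14 × 4 = 56.
The 1 extra day is Saturday — 1 of them qualifies.
Total: 56 + 1 = 57.

57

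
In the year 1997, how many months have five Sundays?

A month has five Sundays exactly when Sunday falls within its first (length − 28) days.
Jan: 31 days, starts Wed → 5 of Wed, Thu, Fri
Feb: 28 days, starts Sat → 5 of (none)
Mar: 31 days, starts Sat → 5 of Sat, Sun, Mon ✓
Apr: 30 days, starts Tue → 5 of Tue, Wed
May: 31 days, starts Thu → 5 of Thu, Fri, Sat
Jun: 30 days, starts Sun → 5 of Sun, Mon ✓
Jul: 31 days, starts Tue → 5 of Tue, Wed, Thu
Aug: 31 days, starts Fri → 5 of Fri, Sat, Sun ✓
Sep: 30 days, starts Mon → 5 of Mon, Tue
Oct: 31 days, starts Wed → 5 of Wed, Thu, Fri
Nov: 30 days, starts Sat → 5 of Sat, Sun ✓
Dec: 31 days, starts Mon → 5 of Mon, Tue, Wed
Months with five Sundays: Mar, Jun, Aug, Nov.

4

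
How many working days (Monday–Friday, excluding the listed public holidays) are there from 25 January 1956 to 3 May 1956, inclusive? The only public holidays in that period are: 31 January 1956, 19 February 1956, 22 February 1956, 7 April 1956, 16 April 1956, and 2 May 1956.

68

25 January 1956 is a Wednesday.
The range spans 100 days (inclusive of both endpoints).
100 = 7 × 14 + 2, so there are 14 full weeks plus 2 extra days.
Each full week contributes 5 weekdays (Mon–Fri): 14 × 5 = 70.
The 2 extra days are Wed, Thu — 2 of them qualify.
Total: 70 + 2 = 72.
Holidays: 31 January 1956 (Tue); 19 February 1956 (Sun); 22 February 1956 (Wed); 7 April 1956 (Sat); 16 April 1956 (Mon); 2 May 1956 (Wed).
4 of the 6 holidays fall on weekdays; the rest are weekends and were already excluded.
Business days: 72 − 4 = 68.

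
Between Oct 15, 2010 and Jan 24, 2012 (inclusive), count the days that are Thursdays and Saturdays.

133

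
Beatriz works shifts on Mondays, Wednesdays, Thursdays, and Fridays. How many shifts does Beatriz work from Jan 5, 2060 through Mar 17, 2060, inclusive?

Jan 5, 2060 is a Monday.
That's 73 days from start to end, counting both.
73 = 7 × 10 + 3, so there are 10 full weeks plus 3 extra days.
Each full week contributes 4 days from the set (Mon, Wed, Thu, Fri): 10 × 4 = 40.
The 3 extra days are Monday, Tuesday, Wednesday — 2 of them qualify.
Total: 40 + 2 = 42.

42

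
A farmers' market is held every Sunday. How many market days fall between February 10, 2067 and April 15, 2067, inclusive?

February 10, 2067 is a Thursday.
The range spans 65 days (inclusive of both endpoints).
65 = 7 × 9 + 2, so there are 9 full weeks plus 2 extra days.
Each full week contributes one Sunday: 9 so far.
The 2 extra days are Thu, Fri — none qualify.
Total: 9 + 0 = 9.

9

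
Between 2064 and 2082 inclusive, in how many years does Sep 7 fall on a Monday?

4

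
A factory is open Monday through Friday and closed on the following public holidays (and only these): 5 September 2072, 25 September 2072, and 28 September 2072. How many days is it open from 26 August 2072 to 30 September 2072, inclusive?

24

26 August 2072 is a Friday.
That's 36 days from start to end, counting both.
36 = 7 × 5 + 1, so there are 5 full weeks plus 1 extra day.
Each full week contributes 5 weekdays (Mon–Fri): 5 × 5 = 25.
The 1 extra day is Fri — 1 of them qualifies.
Total: 25 + 1 = 26.
Holidays: 5 September 2072 (Mon); 25 September 2072 (Sun); 28 September 2072 (Wed).
2 of the 3 holidays fall on weekdays; the rest are weekends and were already excluded.
Business days: 26 − 2 = 24.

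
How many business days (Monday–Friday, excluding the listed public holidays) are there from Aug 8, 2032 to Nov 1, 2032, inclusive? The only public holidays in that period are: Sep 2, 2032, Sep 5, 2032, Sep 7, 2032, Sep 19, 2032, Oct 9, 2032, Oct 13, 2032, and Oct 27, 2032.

Aug 8, 2032 is a Sunday.
From Aug 8, 2032 to Nov 1, 2032 is 86 days inclusive.
86 = 7 × 12 + 2, so there are 12 full weeks plus 2 extra days.
Each full week contributes 5 weekdays (Mon–Fri): 12 × 5 = 60.
The 2 extra days are Sun, Mon — 1 of them qualifies.
Total: 60 + 1 = 61.
Holidays: Sep 2, 2032 (Thu); Sep 5, 2032 (Sun); Sep 7, 2032 (Tue); Sep 19, 2032 (Sun); Oct 9, 2032 (Sat); Oct 13, 2032 (Wed); Oct 27, 2032 (Wed).
4 of the 7 holidays fall on weekdays; the rest are weekends and were already excluded.
Business days: 61 − 4 = 57.

57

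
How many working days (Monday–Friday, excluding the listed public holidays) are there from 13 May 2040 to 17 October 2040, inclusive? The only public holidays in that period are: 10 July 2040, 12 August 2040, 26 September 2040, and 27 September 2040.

13 May 2040 is a Sunday.
The range spans 158 days (inclusive of both endpoints).
158 = 7 × 22 + 4, so there are 22 full weeks plus 4 extra days.
Each full week contributes 5 weekdays (Mon–Fri): 22 × 5 = 110.
The 4 extra days are Sun, Mon, Tue, Wed — 3 of them qualify.
Total: 110 + 3 = 113.
Holidays: 10 July 2040 (Tue); 12 August 2040 (Sun); 26 September 2040 (Wed); 27 September 2040 (Thu).
3 of the 4 holidays fall on weekdays; the rest are weekends and were already excluded.
Business days: 113 − 3 = 110.

110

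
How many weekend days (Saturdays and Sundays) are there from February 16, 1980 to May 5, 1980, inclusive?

24

February 16, 1980 is a Saturday.
The range spans 80 days (inclusive of both endpoints).
80 = 7 × 11 + 3, so there are 11 full weeks plus 3 extra days.
Each full week contributes 2 weekend days (Sat, Sun): 11 × 2 = 22.
The 3 extra days are Sat, Sun, Mon — 2 of them qualify.
Total: 22 + 2 = 24.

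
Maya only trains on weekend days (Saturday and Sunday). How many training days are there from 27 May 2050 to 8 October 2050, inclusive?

27 May 2050 is a Friday.
The range spans 135 days (inclusive of both endpoints).
135 = 7 × 19 + 2, so there are 19 full weeks plus 2 extra days.
Each full week contributes 2 weekend days (Sat, Sun): 19 × 2 = 38.
The 2 extra days are Friday, Saturday — 1 of them qualifies.
Total: 38 + 1 = 39.

39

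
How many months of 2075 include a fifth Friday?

4

A month has five Fridays exactly when Friday falls within its first (length − 28) days.
Jan: 31 days, starts Tue → 5 of Tue, Wed, Thu
Feb: 28 days, starts Fri → 5 of (none)
Mar: 31 days, starts Fri → 5 of Fri, Sat, Sun ✓
Apr: 30 days, starts Mon → 5 of Mon, Tue
May: 31 days, starts Wed → 5 of Wed, Thu, Fri ✓
Jun: 30 days, starts Sat → 5 of Sat, Sun
Jul: 31 days, starts Mon → 5 of Mon, Tue, Wed
Aug: 31 days, starts Thu → 5 of Thu, Fri, Sat ✓
Sep: 30 days, starts Sun → 5 of Sun, Mon
Oct: 31 days, starts Tue → 5 of Tue, Wed, Thu
Nov: 30 days, starts Fri → 5 of Fri, Sat ✓
Dec: 31 days, starts Sun → 5 of Sun, Mon, Tue
Months with five Fridays: Mar, May, Aug, Nov.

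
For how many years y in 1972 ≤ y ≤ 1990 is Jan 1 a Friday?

Day of week of January 1 in each year:
1972: Sat, 1973: Mon, 1974: Tue, 1975: Wed, 1976: Thu, 1977: Sat, 1978: Sun, 1979: Mon, 1980: Tue, 1981: Thu, 1982: Fri ✓, 1983: Sat, 1984: Sun, 1985: Tue, 1986: Wed, 1987: Thu, 1988: Fri ✓, 1989: Sun, 1990: Mon
Fridays: 1982, 1988.

2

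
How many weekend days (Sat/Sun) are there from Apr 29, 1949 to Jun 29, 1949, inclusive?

18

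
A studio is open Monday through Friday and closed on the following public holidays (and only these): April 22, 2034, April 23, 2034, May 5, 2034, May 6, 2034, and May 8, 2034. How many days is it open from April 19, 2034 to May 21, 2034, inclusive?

April 19, 2034 is a Wednesday.
From April 19, 2034 to May 21, 2034 is 33 days inclusive.
33 = 7 × 4 + 5, so there are 4 full weeks plus 5 extra days.
Each full week contributes 5 weekdays (Mon–Fri): 4 × 5 = 20.
The 5 extra days are Wed, Thu, Fri, Sat, Sun — 3 of them qualify.
Total: 20 + 3 = 23.
Holidays: April 22, 2034 (Sat); April 23, 2034 (Sun); May 5, 2034 (Fri); May 6, 2034 (Sat); May 8, 2034 (Mon).
2 of the 5 holidays fall on weekdays; the rest are weekends and were already excluded.
Business days: 23 − 2 = 21.

21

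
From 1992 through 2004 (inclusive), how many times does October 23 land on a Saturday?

Day of week of October 23 in each year:
1992: Fri, 1993: Sat ✓, 1994: Sun, 1995: Mon, 1996: Wed, 1997: Thu, 1998: Fri, 1999: Sat ✓, 2000: Mon, 2001: Tue, 2002: Wed, 2003: Thu, 2004: Sat ✓
Saturdays: 1993, 1999, 2004.

3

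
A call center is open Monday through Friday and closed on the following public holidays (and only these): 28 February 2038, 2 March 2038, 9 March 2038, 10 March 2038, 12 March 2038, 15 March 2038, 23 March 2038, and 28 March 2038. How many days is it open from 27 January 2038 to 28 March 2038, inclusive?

27 January 2038 is a Wednesday.
The range spans 61 days (inclusive of both endpoints).
61 = 7 × 8 + 5, so there are 8 full weeks plus 5 extra days.
Each full week contributes 5 weekdays (Mon–Fri): 8 × 5 = 40.
The 5 extra days are Wed, Thu, Fri, Sat, Sun — 3 of them qualify.
Total: 40 + 3 = 43.
Holidays: 28 February 2038 (Sun); 2 March 2038 (Tue); 9 March 2038 (Tue); 10 March 2038 (Wed); 12 March 2038 (Fri); 15 March 2038 (Mon); 23 March 2038 (Tue); 28 March 2038 (Sun).
6 of the 8 holidays fall on weekdays; the rest are weekends and were already excluded.
Business days: 43 − 6 = 37.

37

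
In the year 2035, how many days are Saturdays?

Jan 1, 2035 is a Monday.
The range spans 365 days (inclusive of both endpoints).
365 = 7 × 52 + 1, so there are 52 full weeks plus 1 extra day.
Each full week contributes one Saturday: 52 so far.
The 1 extra day is Mon — none qualify.
Total: 52 + 0 = 52.

52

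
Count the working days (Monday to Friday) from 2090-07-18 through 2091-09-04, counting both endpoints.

2090-07-18 is a Tuesday.
From 2090-07-18 to 2091-09-04 is 414 days inclusive.
414 = 7 × 59 + 1, so there are 59 full weeks plus 1 extra day.
Each full week contributes 5 weekdays (Mon–Fri): 59 × 5 = 295.
The 1 extra day is Tuesday — 1 of them qualifies.
Total: 295 + 1 = 296.

296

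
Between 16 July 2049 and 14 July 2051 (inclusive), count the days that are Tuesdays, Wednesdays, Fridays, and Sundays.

417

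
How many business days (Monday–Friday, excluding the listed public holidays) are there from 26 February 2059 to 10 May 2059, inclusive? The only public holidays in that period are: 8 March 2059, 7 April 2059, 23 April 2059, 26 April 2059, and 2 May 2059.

50

26 February 2059 is a Wednesday.
From 26 February 2059 to 10 May 2059 is 74 days inclusive.
74 = 7 × 10 + 4, so there are 10 full weeks plus 4 extra days.
Each full week contributes 5 weekdays (Mon–Fri): 10 × 5 = 50.
The 4 extra days are Wed, Thu, Fri, Sat — 3 of them qualify.
Total: 50 + 3 = 53.
Holidays: 8 March 2059 (Sat); 7 April 2059 (Mon); 23 April 2059 (Wed); 26 April 2059 (Sat); 2 May 2059 (Fri).
3 of the 5 holidays fall on weekdays; the rest are weekends and were already excluded.
Business days: 53 − 3 = 50.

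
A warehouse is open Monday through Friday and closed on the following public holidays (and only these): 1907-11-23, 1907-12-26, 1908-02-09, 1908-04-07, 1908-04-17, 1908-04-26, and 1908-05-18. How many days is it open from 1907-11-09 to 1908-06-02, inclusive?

143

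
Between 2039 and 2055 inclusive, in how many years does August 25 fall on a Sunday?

Day of week of August 25 in each year:
2039: Thu, 2040: Sat, 2041: Sun ✓, 2042: Mon, 2043: Tue, 2044: Thu, 2045: Fri, 2046: Sat, 2047: Sun ✓, 2048: Tue, 2049: Wed, 2050: Thu, 2051: Fri, 2052: Sun ✓, 2053: Mon, 2054: Tue, 2055: Wed
Sundays: 2041, 2047, 2052.

3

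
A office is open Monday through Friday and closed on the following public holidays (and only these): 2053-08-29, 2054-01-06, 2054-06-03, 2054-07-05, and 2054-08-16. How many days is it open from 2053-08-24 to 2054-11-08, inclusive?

312

2053-08-24 is a Sunday.
The range spans 442 days (inclusive of both endpoints).
442 = 7 × 63 + 1, so there are 63 full weeks plus 1 extra day.
Each full week contributes 5 weekdays (Mon–Fri): 63 × 5 = 315.
The 1 extra day is Sun — none qualify.
Total: 315 + 0 = 315.
Holidays: 2053-08-29 (Fri); 2054-01-06 (Tue); 2054-06-03 (Wed); 2054-07-05 (Sun); 2054-08-16 (Sun).
3 of the 5 holidays fall on weekdays; the rest are weekends and were already excluded.
Business days: 315 − 3 = 312.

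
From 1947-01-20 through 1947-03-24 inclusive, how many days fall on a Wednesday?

9

1947-01-20 is a Monday.
The range spans 64 days (inclusive of both endpoints).
64 = 7 × 9 + 1, so there are 9 full weeks plus 1 extra day.
Each full week contributes one Wednesday: 9 so far.
The 1 extra day is Mon — none qualify.
Total: 9 + 0 = 9.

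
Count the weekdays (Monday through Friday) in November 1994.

22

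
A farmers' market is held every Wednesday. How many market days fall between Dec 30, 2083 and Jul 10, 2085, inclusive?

Dec 30, 2083 is a Thursday.
The range spans 559 days (inclusive of both endpoints).
559 = 7 × 79 + 6, so there are 79 full weeks plus 6 extra days.
Each full week contributes one Wednesday: 79 so far.
The 6 extra days are Thursday, Friday, Saturday, Sunday, Monday, Tuesday — none qualify.
Total: 79 + 0 = 79.

79 Wednesdays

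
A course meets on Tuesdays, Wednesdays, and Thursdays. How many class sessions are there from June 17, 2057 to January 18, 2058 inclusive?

June 17, 2057 is a Sunday.
That's 216 days from start to end, counting both.
216 = 7 × 30 + 6, so there are 30 full weeks plus 6 extra days.
Each full week contributes 3 days from the set (Tue, Wed, Thu): 30 × 3 = 90.
The 6 extra days are Sunday, Monday, Tuesday, Wednesday, Thursday, Friday — 3 of them qualify.
Total: 90 + 3 = 93.

93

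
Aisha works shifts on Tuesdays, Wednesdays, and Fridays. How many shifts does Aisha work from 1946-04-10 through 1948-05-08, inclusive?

326

1946-04-10 is a Wednesday.
The range spans 760 days (inclusive of both endpoints).
760 = 7 × 108 + 4, so there are 108 full weeks plus 4 extra days.
Each full week contributes 3 days from the set (Tue, Wed, Fri): 108 × 3 = 324.
The 4 extra days are Wednesday, Thursday, Friday, Saturday — 2 of them qualify.
Total: 324 + 2 = 326.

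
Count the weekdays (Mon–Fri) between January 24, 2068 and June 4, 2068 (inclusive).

95 weekdays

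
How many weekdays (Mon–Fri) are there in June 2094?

22 weekdays

1 June 2094 is a Tuesday.
From 1 June 2094 to 30 June 2094 is 30 days inclusive.
30 = 7 × 4 + 2, so there are 4 full weeks plus 2 extra days.
Each full week contributes 5 weekdays (Mon–Fri): 4 × 5 = 20.
The 2 extra days are Tue, Wed — 2 of them qualify.
Total: 20 + 2 = 22.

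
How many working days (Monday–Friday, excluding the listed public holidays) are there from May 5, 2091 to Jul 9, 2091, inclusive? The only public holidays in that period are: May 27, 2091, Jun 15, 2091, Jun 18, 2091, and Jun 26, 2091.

43 working days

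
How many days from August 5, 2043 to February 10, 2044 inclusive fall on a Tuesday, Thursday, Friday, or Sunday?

108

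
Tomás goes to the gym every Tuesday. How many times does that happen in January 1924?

5

January 1, 1924 is a Tuesday.
From January 1, 1924 to January 31, 1924 is 31 days inclusive.
31 = 7 × 4 + 3, so there are 4 full weeks plus 3 extra days.
Each full week contributes one Tuesday: 4 so far.
The 3 extra days are Tue, Wed, Thu — 1 of them qualifies.
Total: 4 + 1 = 5.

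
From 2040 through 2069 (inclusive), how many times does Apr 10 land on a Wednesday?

Day of week of April 10 in each year:
2040: Tue, 2041: Wed ✓, 2042: Thu, 2043: Fri, 2044: Sun, 2045: Mon, 2046: Tue, 2047: Wed ✓, 2048: Fri, 2049: Sat, 2050: Sun, 2051: Mon, 2052: Wed ✓, 2053: Thu, 2054: Fri, 2055: Sat, 2056: Mon, 2057: Tue, 2058: Wed ✓, 2059: Thu, 2060: Sat, 2061: Sun, 2062: Mon, 2063: Tue, 2064: Thu, 2065: Fri, 2066: Sat, 2067: Sun, 2068: Tue, 2069: Wed ✓
Wednesdays: 2041, 2047, 2052, 2058, 2069.

5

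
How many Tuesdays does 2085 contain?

Jan 1, 2085 is a Monday.
That's 365 days from start to end, counting both.
365 = 7 × 52 + 1, so there are 52 full weeks plus 1 extra day.
Each full week contributes one Tuesday: 52 so far.
The 1 extra day is Mon — none qualify.
Total: 52 + 0 = 52.

52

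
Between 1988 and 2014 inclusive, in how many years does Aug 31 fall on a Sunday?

Day of week of August 31 in each year:
1988: Wed, 1989: Thu, 1990: Fri, 1991: Sat, 1992: Mon, 1993: Tue, 1994: Wed, 1995: Thu, 1996: Sat, 1997: Sun ✓, 1998: Mon, 1999: Tue, 2000: Thu, 2001: Fri, 2002: Sat, 2003: Sun ✓, 2004: Tue, 2005: Wed, 2006: Thu, 2007: Fri, 2008: Sun ✓, 2009: Mon, 2010: Tue, 2011: Wed, 2012: Fri, 2013: Sat, 2014: Sun ✓
Sundays: 1997, 2003, 2008, 2014.

4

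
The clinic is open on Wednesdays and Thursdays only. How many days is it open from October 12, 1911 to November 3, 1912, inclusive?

October 12, 1911 is a Thursday.
The range spans 389 days (inclusive of both endpoints).
389 = 7 × 55 + 4, so there are 55 full weeks plus 4 extra days.
Each full week contributes 2 days from the set (Wed, Thu): 55 × 2 = 110.
The 4 extra days are Thu, Fri, Sat, Sun — 1 of them qualifies.
Total: 110 + 1 = 111.

111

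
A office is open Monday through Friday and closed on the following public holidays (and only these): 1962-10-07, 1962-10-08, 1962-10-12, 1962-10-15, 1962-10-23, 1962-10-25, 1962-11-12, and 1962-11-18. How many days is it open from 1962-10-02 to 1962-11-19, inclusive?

1962-10-02 is a Tuesday.
That's 49 days from start to end, counting both.
49 = 7 × 7, so the span is exactly 7 full weeks.
Each full week contributes 5 weekdays (Mon–Fri): 7 × 5 = 35.
Total: 35.
Holidays: 1962-10-07 (Sun); 1962-10-08 (Mon); 1962-10-12 (Fri); 1962-10-15 (Mon); 1962-10-23 (Tue); 1962-10-25 (Thu); 1962-11-12 (Mon); 1962-11-18 (Sun).
6 of the 8 holidays fall on weekdays; the rest are weekends and were already excluded.
Business days: 35 − 6 = 29.

29 working days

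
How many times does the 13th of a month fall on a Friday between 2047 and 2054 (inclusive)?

Friday-the-13ths by year:
2047: Sep, Dec
2048: Mar, Nov
2049: Aug
2050: May
2051: Jan, Oct
2052: Sep, Dec
2053: Jun
2054: Feb, Mar, Nov

14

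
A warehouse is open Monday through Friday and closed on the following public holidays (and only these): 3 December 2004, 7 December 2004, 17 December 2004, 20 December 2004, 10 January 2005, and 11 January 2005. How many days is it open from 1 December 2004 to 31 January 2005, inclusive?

38 business days

1 December 2004 is a Wednesday.
From 1 December 2004 to 31 January 2005 is 62 days inclusive.
62 = 7 × 8 + 6, so there are 8 full weeks plus 6 extra days.
Each full week contributes 5 weekdays (Mon–Fri): 8 × 5 = 40.
The 6 extra days are Wednesday, Thursday, Friday, Saturday, Sunday, Monday — 4 of them qualify.
Total: 40 + 4 = 44.
Holidays: 3 December 2004 (Fri); 7 December 2004 (Tue); 17 December 2004 (Fri); 20 December 2004 (Mon); 10 January 2005 (Mon); 11 January 2005 (Tue).
All 6 holidays fall on weekdays, so subtract 6.
Business days: 44 − 6 = 38.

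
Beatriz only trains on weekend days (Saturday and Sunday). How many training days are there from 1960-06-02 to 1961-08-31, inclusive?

130

1960-06-02 is a Thursday.
From 1960-06-02 to 1961-08-31 is 456 days inclusive.
456 = 7 × 65 + 1, so there are 65 full weeks plus 1 extra day.
Each full week contributes 2 weekend days (Sat, Sun): 65 × 2 = 130.
The 1 extra day is Thu — none qualify.
Total: 130 + 0 = 130.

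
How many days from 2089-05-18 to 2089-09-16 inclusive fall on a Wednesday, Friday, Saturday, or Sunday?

2089-05-18 is a Wednesday.
That's 122 days from start to end, counting both.
122 = 7 × 17 + 3, so there are 17 full weeks plus 3 extra days.
Each full week contributes 4 days from the set (Wed, Fri, Sat, Sun): 17 × 4 = 68.
The 3 extra days are Wednesday, Thursday, Friday — 2 of them qualify.
Total: 68 + 2 = 70.

70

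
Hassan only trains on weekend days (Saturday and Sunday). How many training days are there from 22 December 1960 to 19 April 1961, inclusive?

34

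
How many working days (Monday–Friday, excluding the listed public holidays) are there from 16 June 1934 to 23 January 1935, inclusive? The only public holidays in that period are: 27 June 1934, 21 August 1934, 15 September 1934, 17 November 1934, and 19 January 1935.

156 working days

16 June 1934 is a Saturday.
From 16 June 1934 to 23 January 1935 is 222 days inclusive.
222 = 7 × 31 + 5, so there are 31 full weeks plus 5 extra days.
Each full week contributes 5 weekdays (Mon–Fri): 31 × 5 = 155.
The 5 extra days are Saturday, Sunday, Monday, Tuesday, Wednesday — 3 of them qualify.
Total: 155 + 3 = 158.
Holidays: 27 June 1934 (Wed); 21 August 1934 (Tue); 15 September 1934 (Sat); 17 November 1934 (Sat); 19 January 1935 (Sat).
2 of the 5 holidays fall on weekdays; the rest are weekends and were already excluded.
Business days: 158 − 2 = 156.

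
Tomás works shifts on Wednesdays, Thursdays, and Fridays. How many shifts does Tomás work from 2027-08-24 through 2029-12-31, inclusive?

2027-08-24 is a Tuesday.
From 2027-08-24 to 2029-12-31 is 861 days inclusive.
861 = 7 × 123, so the span is exactly 123 full weeks.
Each full week contributes 3 days from the set (Wed, Thu, Fri): 123 × 3 = 369.

369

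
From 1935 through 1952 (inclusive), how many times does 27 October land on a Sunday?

3

Day of week of October 27 in each year:
1935: Sun ✓, 1936: Tue, 1937: Wed, 1938: Thu, 1939: Fri, 1940: Sun ✓, 1941: Mon, 1942: Tue, 1943: Wed, 1944: Fri, 1945: Sat, 1946: Sun ✓, 1947: Mon, 1948: Wed, 1949: Thu, 1950: Fri, 1951: Sat, 1952: Mon
Sundays: 1935, 1940, 1946.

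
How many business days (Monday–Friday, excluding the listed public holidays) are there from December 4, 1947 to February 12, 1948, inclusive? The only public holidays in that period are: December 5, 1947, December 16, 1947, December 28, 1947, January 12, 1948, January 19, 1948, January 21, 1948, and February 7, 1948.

46

December 4, 1947 is a Thursday.
The range spans 71 days (inclusive of both endpoints).
71 = 7 × 10 + 1, so there are 10 full weeks plus 1 extra day.
Each full week contributes 5 weekdays (Mon–Fri): 10 × 5 = 50.
The 1 extra day is Thu — 1 of them qualifies.
Total: 50 + 1 = 51.
Holidays: December 5, 1947 (Fri); December 16, 1947 (Tue); December 28, 1947 (Sun); January 12, 1948 (Mon); January 19, 1948 (Mon); January 21, 1948 (Wed); February 7, 1948 (Sat).
5 of the 7 holidays fall on weekdays; the rest are weekends and were already excluded.
Business days: 51 − 5 = 46.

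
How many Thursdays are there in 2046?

52

1 January 2046 is a Monday.
The range spans 365 days (inclusive of both endpoints).
365 = 7 × 52 + 1, so there are 52 full weeks plus 1 extra day.
Each full week contributes one Thursday: 52 so far.
The 1 extra day is Monday — none qualify.
Total: 52 + 0 = 52.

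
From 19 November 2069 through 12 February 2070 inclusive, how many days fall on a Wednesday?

13 Wednesdays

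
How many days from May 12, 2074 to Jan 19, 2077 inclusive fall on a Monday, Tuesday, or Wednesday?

May 12, 2074 is a Saturday.
From May 12, 2074 to Jan 19, 2077 is 984 days inclusive.
984 = 7 × 140 + 4, so there are 140 full weeks plus 4 extra days.
Each full week contributes 3 days from the set (Mon, Tue, Wed): 140 × 3 = 420.
The 4 extra days are Saturday, Sunday, Monday, Tuesday — 2 of them qualify.
Total: 420 + 2 = 422.

422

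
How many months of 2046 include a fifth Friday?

4

A month has five Fridays exactly when Friday falls within its first (length − 28) days.
Jan: 31 days, starts Mon → 5 of Mon, Tue, Wed
Feb: 28 days, starts Thu → 5 of (none)
Mar: 31 days, starts Thu → 5 of Thu, Fri, Sat ✓
Apr: 30 days, starts Sun → 5 of Sun, Mon
May: 31 days, starts Tue → 5 of Tue, Wed, Thu
Jun: 30 days, starts Fri → 5 of Fri, Sat ✓
Jul: 31 days, starts Sun → 5 of Sun, Mon, Tue
Aug: 31 days, starts Wed → 5 of Wed, Thu, Fri ✓
Sep: 30 days, starts Sat → 5 of Sat, Sun
Oct: 31 days, starts Mon → 5 of Mon, Tue, Wed
Nov: 30 days, starts Thu → 5 of Thu, Fri ✓
Dec: 31 days, starts Sat → 5 of Sat, Sun, Mon
Months with five Fridays: Mar, Jun, Aug, Nov.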